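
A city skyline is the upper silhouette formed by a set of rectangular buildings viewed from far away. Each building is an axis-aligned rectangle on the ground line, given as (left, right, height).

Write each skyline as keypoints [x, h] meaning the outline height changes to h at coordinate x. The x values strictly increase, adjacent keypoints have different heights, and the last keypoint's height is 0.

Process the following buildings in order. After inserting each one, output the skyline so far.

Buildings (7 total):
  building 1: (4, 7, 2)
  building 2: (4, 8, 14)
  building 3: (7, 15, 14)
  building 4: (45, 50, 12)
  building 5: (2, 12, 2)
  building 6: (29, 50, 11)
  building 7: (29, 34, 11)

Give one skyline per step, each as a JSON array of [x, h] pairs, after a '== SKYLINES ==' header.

== SKYLINES ==
[[4,2],[7,0]]
[[4,14],[8,0]]
[[4,14],[15,0]]
[[4,14],[15,0],[45,12],[50,0]]
[[2,2],[4,14],[15,0],[45,12],[50,0]]
[[2,2],[4,14],[15,0],[29,11],[45,12],[50,0]]
[[2,2],[4,14],[15,0],[29,11],[45,12],[50,0]]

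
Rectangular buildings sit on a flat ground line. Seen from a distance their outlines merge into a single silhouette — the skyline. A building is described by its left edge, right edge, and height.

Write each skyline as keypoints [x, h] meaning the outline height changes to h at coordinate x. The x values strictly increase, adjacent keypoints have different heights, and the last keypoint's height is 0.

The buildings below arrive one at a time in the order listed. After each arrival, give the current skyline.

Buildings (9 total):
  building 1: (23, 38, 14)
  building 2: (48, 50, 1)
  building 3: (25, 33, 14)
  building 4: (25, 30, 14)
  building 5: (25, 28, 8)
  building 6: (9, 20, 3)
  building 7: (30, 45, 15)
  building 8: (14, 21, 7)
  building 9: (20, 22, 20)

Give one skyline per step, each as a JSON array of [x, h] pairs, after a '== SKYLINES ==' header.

== SKYLINES ==
[[23,14],[38,0]]
[[23,14],[38,0],[48,1],[50,0]]
[[23,14],[38,0],[48,1],[50,0]]
[[23,14],[38,0],[48,1],[50,0]]
[[23,14],[38,0],[48,1],[50,0]]
[[9,3],[20,0],[23,14],[38,0],[48,1],[50,0]]
[[9,3],[20,0],[23,14],[30,15],[45,0],[48,1],[50,0]]
[[9,3],[14,7],[21,0],[23,14],[30,15],[45,0],[48,1],[50,0]]
[[9,3],[14,7],[20,20],[22,0],[23,14],[30,15],[45,0],[48,1],[50,0]]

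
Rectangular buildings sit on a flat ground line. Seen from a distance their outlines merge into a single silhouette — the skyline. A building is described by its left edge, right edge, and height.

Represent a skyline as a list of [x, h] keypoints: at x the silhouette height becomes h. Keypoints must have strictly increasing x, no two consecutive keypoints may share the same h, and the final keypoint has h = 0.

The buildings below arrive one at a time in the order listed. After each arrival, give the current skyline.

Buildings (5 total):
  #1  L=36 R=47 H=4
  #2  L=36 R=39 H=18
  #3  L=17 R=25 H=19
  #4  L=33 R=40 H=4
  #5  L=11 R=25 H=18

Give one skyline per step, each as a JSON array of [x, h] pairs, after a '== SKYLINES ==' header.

== SKYLINES ==
[[36,4],[47,0]]
[[36,18],[39,4],[47,0]]
[[17,19],[25,0],[36,18],[39,4],[47,0]]
[[17,19],[25,0],[33,4],[36,18],[39,4],[47,0]]
[[11,18],[17,19],[25,0],[33,4],[36,18],[39,4],[47,0]]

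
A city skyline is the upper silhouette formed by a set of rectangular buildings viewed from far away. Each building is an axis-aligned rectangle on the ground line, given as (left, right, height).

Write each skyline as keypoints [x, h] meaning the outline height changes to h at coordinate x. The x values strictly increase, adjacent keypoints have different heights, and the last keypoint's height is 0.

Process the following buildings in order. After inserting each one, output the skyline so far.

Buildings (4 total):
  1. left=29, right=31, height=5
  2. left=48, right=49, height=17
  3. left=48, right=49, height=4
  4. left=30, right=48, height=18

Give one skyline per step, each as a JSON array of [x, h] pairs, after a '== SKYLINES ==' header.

== SKYLINES ==
[[29,5],[31,0]]
[[29,5],[31,0],[48,17],[49,0]]
[[29,5],[31,0],[48,17],[49,0]]
[[29,5],[30,18],[48,17],[49,0]]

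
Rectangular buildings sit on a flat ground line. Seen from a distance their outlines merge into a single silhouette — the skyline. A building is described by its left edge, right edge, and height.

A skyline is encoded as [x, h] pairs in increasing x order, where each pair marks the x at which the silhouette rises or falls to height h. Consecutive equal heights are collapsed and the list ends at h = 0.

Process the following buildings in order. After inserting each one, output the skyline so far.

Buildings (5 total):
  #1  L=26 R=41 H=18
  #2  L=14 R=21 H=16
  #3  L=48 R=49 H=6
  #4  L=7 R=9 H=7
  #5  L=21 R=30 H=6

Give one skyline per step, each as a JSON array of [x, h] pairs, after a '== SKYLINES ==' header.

== SKYLINES ==
[[26,18],[41,0]]
[[14,16],[21,0],[26,18],[41,0]]
[[14,16],[21,0],[26,18],[41,0],[48,6],[49,0]]
[[7,7],[9,0],[14,16],[21,0],[26,18],[41,0],[48,6],[49,0]]
[[7,7],[9,0],[14,16],[21,6],[26,18],[41,0],[48,6],[49,0]]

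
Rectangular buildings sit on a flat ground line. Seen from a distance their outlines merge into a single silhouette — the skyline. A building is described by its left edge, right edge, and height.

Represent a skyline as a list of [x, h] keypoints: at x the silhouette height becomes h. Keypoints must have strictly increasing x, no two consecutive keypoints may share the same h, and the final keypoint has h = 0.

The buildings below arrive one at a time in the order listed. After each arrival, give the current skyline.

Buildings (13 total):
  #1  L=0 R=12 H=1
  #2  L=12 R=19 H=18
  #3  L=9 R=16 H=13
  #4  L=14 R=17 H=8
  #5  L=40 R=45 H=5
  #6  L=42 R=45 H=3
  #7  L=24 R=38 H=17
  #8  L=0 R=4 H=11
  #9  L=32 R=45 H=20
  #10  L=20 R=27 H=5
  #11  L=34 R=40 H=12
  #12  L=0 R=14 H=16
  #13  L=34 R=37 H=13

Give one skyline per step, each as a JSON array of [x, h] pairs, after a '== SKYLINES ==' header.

== SKYLINES ==
[[0,1],[12,0]]
[[0,1],[12,18],[19,0]]
[[0,1],[9,13],[12,18],[19,0]]
[[0,1],[9,13],[12,18],[19,0]]
[[0,1],[9,13],[12,18],[19,0],[40,5],[45,0]]
[[0,1],[9,13],[12,18],[19,0],[40,5],[45,0]]
[[0,1],[9,13],[12,18],[19,0],[24,17],[38,0],[40,5],[45,0]]
[[0,11],[4,1],[9,13],[12,18],[19,0],[24,17],[38,0],[40,5],[45,0]]
[[0,11],[4,1],[9,13],[12,18],[19,0],[24,17],[32,20],[45,0]]
[[0,11],[4,1],[9,13],[12,18],[19,0],[20,5],[24,17],[32,20],[45,0]]
[[0,11],[4,1],[9,13],[12,18],[19,0],[20,5],[24,17],[32,20],[45,0]]
[[0,16],[12,18],[19,0],[20,5],[24,17],[32,20],[45,0]]
[[0,16],[12,18],[19,0],[20,5],[24,17],[32,20],[45,0]]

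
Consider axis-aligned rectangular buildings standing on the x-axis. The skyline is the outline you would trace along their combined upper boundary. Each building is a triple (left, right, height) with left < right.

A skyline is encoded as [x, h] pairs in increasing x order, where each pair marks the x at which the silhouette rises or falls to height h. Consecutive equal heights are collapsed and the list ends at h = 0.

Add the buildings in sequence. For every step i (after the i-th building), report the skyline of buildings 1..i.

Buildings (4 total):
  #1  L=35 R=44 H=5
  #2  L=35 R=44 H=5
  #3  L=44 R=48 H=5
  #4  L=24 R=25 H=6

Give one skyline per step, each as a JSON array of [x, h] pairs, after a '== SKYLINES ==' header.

== SKYLINES ==
[[35,5],[44,0]]
[[35,5],[44,0]]
[[35,5],[48,0]]
[[24,6],[25,0],[35,5],[48,0]]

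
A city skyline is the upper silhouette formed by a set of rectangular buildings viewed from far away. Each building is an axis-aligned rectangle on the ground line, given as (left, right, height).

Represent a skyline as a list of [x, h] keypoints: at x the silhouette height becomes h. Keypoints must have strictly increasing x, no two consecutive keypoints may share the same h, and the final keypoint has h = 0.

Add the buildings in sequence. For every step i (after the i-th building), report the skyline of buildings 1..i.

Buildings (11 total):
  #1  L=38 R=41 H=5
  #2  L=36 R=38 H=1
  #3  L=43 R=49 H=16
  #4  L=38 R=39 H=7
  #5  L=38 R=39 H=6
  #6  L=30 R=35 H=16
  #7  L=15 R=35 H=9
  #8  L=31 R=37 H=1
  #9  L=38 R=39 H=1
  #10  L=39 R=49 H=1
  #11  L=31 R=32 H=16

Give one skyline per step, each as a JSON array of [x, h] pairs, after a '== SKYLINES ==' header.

== SKYLINES ==
[[38,5],[41,0]]
[[36,1],[38,5],[41,0]]
[[36,1],[38,5],[41,0],[43,16],[49,0]]
[[36,1],[38,7],[39,5],[41,0],[43,16],[49,0]]
[[36,1],[38,7],[39,5],[41,0],[43,16],[49,0]]
[[30,16],[35,0],[36,1],[38,7],[39,5],[41,0],[43,16],[49,0]]
[[15,9],[30,16],[35,0],[36,1],[38,7],[39,5],[41,0],[43,16],[49,0]]
[[15,9],[30,16],[35,1],[38,7],[39,5],[41,0],[43,16],[49,0]]
[[15,9],[30,16],[35,1],[38,7],[39,5],[41,0],[43,16],[49,0]]
[[15,9],[30,16],[35,1],[38,7],[39,5],[41,1],[43,16],[49,0]]
[[15,9],[30,16],[35,1],[38,7],[39,5],[41,1],[43,16],[49,0]]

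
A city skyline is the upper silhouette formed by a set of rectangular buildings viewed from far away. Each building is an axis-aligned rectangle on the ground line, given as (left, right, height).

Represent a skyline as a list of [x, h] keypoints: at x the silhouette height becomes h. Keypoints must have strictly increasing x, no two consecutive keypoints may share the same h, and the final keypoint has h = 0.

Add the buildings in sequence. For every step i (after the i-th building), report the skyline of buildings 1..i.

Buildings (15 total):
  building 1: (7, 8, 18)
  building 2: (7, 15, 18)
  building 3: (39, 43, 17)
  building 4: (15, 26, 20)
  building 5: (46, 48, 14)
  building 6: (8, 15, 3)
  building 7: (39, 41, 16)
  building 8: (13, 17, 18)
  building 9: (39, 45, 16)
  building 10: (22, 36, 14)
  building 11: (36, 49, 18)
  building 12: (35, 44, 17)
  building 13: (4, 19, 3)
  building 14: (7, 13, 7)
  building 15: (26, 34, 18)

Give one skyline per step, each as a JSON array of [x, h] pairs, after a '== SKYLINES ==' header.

== SKYLINES ==
[[7,18],[8,0]]
[[7,18],[15,0]]
[[7,18],[15,0],[39,17],[43,0]]
[[7,18],[15,20],[26,0],[39,17],[43,0]]
[[7,18],[15,20],[26,0],[39,17],[43,0],[46,14],[48,0]]
[[7,18],[15,20],[26,0],[39,17],[43,0],[46,14],[48,0]]
[[7,18],[15,20],[26,0],[39,17],[43,0],[46,14],[48,0]]
[[7,18],[15,20],[26,0],[39,17],[43,0],[46,14],[48,0]]
[[7,18],[15,20],[26,0],[39,17],[43,16],[45,0],[46,14],[48,0]]
[[7,18],[15,20],[26,14],[36,0],[39,17],[43,16],[45,0],[46,14],[48,0]]
[[7,18],[15,20],[26,14],[36,18],[49,0]]
[[7,18],[15,20],[26,14],[35,17],[36,18],[49,0]]
[[4,3],[7,18],[15,20],[26,14],[35,17],[36,18],[49,0]]
[[4,3],[7,18],[15,20],[26,14],[35,17],[36,18],[49,0]]
[[4,3],[7,18],[15,20],[26,18],[34,14],[35,17],[36,18],[49,0]]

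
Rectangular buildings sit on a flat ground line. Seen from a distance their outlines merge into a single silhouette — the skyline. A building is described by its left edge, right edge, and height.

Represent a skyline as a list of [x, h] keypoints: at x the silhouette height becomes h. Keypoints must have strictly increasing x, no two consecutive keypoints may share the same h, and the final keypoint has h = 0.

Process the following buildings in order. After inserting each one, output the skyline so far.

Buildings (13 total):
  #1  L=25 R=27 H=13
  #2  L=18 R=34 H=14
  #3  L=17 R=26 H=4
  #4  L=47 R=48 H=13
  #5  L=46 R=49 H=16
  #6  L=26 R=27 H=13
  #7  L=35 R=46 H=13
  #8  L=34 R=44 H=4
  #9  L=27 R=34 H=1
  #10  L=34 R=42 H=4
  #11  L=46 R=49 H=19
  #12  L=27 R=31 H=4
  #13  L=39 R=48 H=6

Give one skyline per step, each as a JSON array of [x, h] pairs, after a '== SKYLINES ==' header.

== SKYLINES ==
[[25,13],[27,0]]
[[18,14],[34,0]]
[[17,4],[18,14],[34,0]]
[[17,4],[18,14],[34,0],[47,13],[48,0]]
[[17,4],[18,14],[34,0],[46,16],[49,0]]
[[17,4],[18,14],[34,0],[46,16],[49,0]]
[[17,4],[18,14],[34,0],[35,13],[46,16],[49,0]]
[[17,4],[18,14],[34,4],[35,13],[46,16],[49,0]]
[[17,4],[18,14],[34,4],[35,13],[46,16],[49,0]]
[[17,4],[18,14],[34,4],[35,13],[46,16],[49,0]]
[[17,4],[18,14],[34,4],[35,13],[46,19],[49,0]]
[[17,4],[18,14],[34,4],[35,13],[46,19],[49,0]]
[[17,4],[18,14],[34,4],[35,13],[46,19],[49,0]]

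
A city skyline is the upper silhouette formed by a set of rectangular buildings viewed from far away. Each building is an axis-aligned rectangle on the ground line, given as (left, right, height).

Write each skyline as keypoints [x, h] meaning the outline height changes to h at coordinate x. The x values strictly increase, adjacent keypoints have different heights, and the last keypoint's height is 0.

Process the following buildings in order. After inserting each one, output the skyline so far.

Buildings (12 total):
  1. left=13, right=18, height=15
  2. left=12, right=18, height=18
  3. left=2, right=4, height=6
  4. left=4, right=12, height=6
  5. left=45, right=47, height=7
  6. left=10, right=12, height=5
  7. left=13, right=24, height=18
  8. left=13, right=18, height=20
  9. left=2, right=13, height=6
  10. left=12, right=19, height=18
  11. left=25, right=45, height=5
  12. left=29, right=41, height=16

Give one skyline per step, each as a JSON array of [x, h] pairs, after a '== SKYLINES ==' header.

== SKYLINES ==
[[13,15],[18,0]]
[[12,18],[18,0]]
[[2,6],[4,0],[12,18],[18,0]]
[[2,6],[12,18],[18,0]]
[[2,6],[12,18],[18,0],[45,7],[47,0]]
[[2,6],[12,18],[18,0],[45,7],[47,0]]
[[2,6],[12,18],[24,0],[45,7],[47,0]]
[[2,6],[12,18],[13,20],[18,18],[24,0],[45,7],[47,0]]
[[2,6],[12,18],[13,20],[18,18],[24,0],[45,7],[47,0]]
[[2,6],[12,18],[13,20],[18,18],[24,0],[45,7],[47,0]]
[[2,6],[12,18],[13,20],[18,18],[24,0],[25,5],[45,7],[47,0]]
[[2,6],[12,18],[13,20],[18,18],[24,0],[25,5],[29,16],[41,5],[45,7],[47,0]]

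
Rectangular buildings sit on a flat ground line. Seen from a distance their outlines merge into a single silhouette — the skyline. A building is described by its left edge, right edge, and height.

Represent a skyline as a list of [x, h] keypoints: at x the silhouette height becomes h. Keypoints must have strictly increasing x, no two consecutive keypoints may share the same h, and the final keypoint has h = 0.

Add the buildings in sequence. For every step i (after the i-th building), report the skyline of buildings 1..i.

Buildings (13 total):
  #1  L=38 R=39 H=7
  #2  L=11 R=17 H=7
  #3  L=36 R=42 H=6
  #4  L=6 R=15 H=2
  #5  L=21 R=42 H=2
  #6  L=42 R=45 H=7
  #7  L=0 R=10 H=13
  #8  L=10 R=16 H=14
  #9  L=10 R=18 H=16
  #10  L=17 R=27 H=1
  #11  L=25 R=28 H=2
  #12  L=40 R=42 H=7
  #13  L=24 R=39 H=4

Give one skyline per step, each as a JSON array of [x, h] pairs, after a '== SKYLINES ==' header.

== SKYLINES ==
[[38,7],[39,0]]
[[11,7],[17,0],[38,7],[39,0]]
[[11,7],[17,0],[36,6],[38,7],[39,6],[42,0]]
[[6,2],[11,7],[17,0],[36,6],[38,7],[39,6],[42,0]]
[[6,2],[11,7],[17,0],[21,2],[36,6],[38,7],[39,6],[42,0]]
[[6,2],[11,7],[17,0],[21,2],[36,6],[38,7],[39,6],[42,7],[45,0]]
[[0,13],[10,2],[11,7],[17,0],[21,2],[36,6],[38,7],[39,6],[42,7],[45,0]]
[[0,13],[10,14],[16,7],[17,0],[21,2],[36,6],[38,7],[39,6],[42,7],[45,0]]
[[0,13],[10,16],[18,0],[21,2],[36,6],[38,7],[39,6],[42,7],[45,0]]
[[0,13],[10,16],[18,1],[21,2],[36,6],[38,7],[39,6],[42,7],[45,0]]
[[0,13],[10,16],[18,1],[21,2],[36,6],[38,7],[39,6],[42,7],[45,0]]
[[0,13],[10,16],[18,1],[21,2],[36,6],[38,7],[39,6],[40,7],[45,0]]
[[0,13],[10,16],[18,1],[21,2],[24,4],[36,6],[38,7],[39,6],[40,7],[45,0]]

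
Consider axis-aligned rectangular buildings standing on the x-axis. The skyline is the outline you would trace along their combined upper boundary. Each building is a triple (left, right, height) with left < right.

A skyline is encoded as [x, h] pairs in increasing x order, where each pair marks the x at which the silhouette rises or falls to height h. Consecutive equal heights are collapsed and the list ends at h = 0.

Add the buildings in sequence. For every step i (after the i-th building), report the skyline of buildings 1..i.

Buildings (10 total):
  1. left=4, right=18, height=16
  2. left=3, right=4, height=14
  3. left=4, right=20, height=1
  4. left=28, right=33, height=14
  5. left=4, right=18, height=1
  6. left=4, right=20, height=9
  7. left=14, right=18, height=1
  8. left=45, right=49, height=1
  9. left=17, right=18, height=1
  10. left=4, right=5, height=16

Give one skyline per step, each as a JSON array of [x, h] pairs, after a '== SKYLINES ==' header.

== SKYLINES ==
[[4,16],[18,0]]
[[3,14],[4,16],[18,0]]
[[3,14],[4,16],[18,1],[20,0]]
[[3,14],[4,16],[18,1],[20,0],[28,14],[33,0]]
[[3,14],[4,16],[18,1],[20,0],[28,14],[33,0]]
[[3,14],[4,16],[18,9],[20,0],[28,14],[33,0]]
[[3,14],[4,16],[18,9],[20,0],[28,14],[33,0]]
[[3,14],[4,16],[18,9],[20,0],[28,14],[33,0],[45,1],[49,0]]
[[3,14],[4,16],[18,9],[20,0],[28,14],[33,0],[45,1],[49,0]]
[[3,14],[4,16],[18,9],[20,0],[28,14],[33,0],[45,1],[49,0]]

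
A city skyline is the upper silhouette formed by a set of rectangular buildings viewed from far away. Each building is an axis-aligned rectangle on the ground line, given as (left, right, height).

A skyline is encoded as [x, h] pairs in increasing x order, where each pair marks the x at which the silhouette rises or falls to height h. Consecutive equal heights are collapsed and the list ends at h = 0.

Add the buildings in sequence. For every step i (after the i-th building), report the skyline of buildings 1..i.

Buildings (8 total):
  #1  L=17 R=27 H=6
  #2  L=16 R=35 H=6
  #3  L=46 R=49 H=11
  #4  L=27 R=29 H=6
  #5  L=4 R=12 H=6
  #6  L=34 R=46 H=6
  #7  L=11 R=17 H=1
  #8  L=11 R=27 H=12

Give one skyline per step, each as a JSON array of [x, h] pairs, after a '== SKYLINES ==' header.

== SKYLINES ==
[[17,6],[27,0]]
[[16,6],[35,0]]
[[16,6],[35,0],[46,11],[49,0]]
[[16,6],[35,0],[46,11],[49,0]]
[[4,6],[12,0],[16,6],[35,0],[46,11],[49,0]]
[[4,6],[12,0],[16,6],[46,11],[49,0]]
[[4,6],[12,1],[16,6],[46,11],[49,0]]
[[4,6],[11,12],[27,6],[46,11],[49,0]]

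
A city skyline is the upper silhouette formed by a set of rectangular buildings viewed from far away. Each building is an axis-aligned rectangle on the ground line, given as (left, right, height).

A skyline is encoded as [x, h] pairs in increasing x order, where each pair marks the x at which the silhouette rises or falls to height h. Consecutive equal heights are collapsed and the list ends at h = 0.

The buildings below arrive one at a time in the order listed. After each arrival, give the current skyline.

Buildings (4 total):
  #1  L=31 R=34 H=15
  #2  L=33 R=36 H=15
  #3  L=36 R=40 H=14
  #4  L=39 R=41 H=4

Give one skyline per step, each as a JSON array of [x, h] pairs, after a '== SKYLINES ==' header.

== SKYLINES ==
[[31,15],[34,0]]
[[31,15],[36,0]]
[[31,15],[36,14],[40,0]]
[[31,15],[36,14],[40,4],[41,0]]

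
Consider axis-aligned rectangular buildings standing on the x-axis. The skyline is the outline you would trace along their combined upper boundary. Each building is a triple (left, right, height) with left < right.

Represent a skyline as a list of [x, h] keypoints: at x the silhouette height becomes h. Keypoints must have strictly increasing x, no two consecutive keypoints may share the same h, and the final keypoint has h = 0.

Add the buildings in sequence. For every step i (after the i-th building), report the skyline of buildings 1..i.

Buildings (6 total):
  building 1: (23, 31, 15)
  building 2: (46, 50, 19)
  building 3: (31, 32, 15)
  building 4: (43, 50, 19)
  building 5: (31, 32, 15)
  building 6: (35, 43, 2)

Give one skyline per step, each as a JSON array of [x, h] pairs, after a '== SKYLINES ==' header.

== SKYLINES ==
[[23,15],[31,0]]
[[23,15],[31,0],[46,19],[50,0]]
[[23,15],[32,0],[46,19],[50,0]]
[[23,15],[32,0],[43,19],[50,0]]
[[23,15],[32,0],[43,19],[50,0]]
[[23,15],[32,0],[35,2],[43,19],[50,0]]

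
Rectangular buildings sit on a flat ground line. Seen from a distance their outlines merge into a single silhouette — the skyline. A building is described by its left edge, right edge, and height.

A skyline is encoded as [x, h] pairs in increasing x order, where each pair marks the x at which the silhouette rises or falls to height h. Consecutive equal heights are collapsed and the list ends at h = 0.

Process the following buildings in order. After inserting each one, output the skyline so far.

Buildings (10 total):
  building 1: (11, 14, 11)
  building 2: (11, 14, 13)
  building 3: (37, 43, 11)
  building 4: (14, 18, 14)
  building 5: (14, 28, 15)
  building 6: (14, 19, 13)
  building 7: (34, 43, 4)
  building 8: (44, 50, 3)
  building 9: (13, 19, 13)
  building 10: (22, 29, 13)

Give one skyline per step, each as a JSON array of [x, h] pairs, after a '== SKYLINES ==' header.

== SKYLINES ==
[[11,11],[14,0]]
[[11,13],[14,0]]
[[11,13],[14,0],[37,11],[43,0]]
[[11,13],[14,14],[18,0],[37,11],[43,0]]
[[11,13],[14,15],[28,0],[37,11],[43,0]]
[[11,13],[14,15],[28,0],[37,11],[43,0]]
[[11,13],[14,15],[28,0],[34,4],[37,11],[43,0]]
[[11,13],[14,15],[28,0],[34,4],[37,11],[43,0],[44,3],[50,0]]
[[11,13],[14,15],[28,0],[34,4],[37,11],[43,0],[44,3],[50,0]]
[[11,13],[14,15],[28,13],[29,0],[34,4],[37,11],[43,0],[44,3],[50,0]]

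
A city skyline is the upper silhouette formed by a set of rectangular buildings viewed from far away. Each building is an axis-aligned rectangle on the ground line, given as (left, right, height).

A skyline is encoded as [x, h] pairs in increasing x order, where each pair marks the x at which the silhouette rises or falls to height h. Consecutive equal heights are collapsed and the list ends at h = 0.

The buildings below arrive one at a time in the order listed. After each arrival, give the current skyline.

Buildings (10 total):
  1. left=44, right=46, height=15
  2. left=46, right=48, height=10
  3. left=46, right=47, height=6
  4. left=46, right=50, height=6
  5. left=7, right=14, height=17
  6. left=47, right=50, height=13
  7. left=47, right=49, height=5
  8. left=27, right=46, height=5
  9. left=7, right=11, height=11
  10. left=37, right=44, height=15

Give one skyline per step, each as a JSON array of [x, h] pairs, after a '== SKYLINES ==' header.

== SKYLINES ==
[[44,15],[46,0]]
[[44,15],[46,10],[48,0]]
[[44,15],[46,10],[48,0]]
[[44,15],[46,10],[48,6],[50,0]]
[[7,17],[14,0],[44,15],[46,10],[48,6],[50,0]]
[[7,17],[14,0],[44,15],[46,10],[47,13],[50,0]]
[[7,17],[14,0],[44,15],[46,10],[47,13],[50,0]]
[[7,17],[14,0],[27,5],[44,15],[46,10],[47,13],[50,0]]
[[7,17],[14,0],[27,5],[44,15],[46,10],[47,13],[50,0]]
[[7,17],[14,0],[27,5],[37,15],[46,10],[47,13],[50,0]]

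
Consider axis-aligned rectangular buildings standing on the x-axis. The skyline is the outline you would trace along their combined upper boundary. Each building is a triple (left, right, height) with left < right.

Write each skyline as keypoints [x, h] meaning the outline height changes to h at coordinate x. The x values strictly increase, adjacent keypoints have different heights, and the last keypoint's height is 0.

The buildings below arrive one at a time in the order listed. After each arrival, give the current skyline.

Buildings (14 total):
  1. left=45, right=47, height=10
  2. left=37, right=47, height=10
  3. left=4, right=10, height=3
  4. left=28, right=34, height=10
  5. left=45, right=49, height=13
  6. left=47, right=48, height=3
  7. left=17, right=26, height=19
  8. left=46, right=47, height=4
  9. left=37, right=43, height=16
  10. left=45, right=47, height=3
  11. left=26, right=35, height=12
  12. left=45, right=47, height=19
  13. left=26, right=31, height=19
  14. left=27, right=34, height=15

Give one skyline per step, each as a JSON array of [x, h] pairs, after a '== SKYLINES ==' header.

== SKYLINES ==
[[45,10],[47,0]]
[[37,10],[47,0]]
[[4,3],[10,0],[37,10],[47,0]]
[[4,3],[10,0],[28,10],[34,0],[37,10],[47,0]]
[[4,3],[10,0],[28,10],[34,0],[37,10],[45,13],[49,0]]
[[4,3],[10,0],[28,10],[34,0],[37,10],[45,13],[49,0]]
[[4,3],[10,0],[17,19],[26,0],[28,10],[34,0],[37,10],[45,13],[49,0]]
[[4,3],[10,0],[17,19],[26,0],[28,10],[34,0],[37,10],[45,13],[49,0]]
[[4,3],[10,0],[17,19],[26,0],[28,10],[34,0],[37,16],[43,10],[45,13],[49,0]]
[[4,3],[10,0],[17,19],[26,0],[28,10],[34,0],[37,16],[43,10],[45,13],[49,0]]
[[4,3],[10,0],[17,19],[26,12],[35,0],[37,16],[43,10],[45,13],[49,0]]
[[4,3],[10,0],[17,19],[26,12],[35,0],[37,16],[43,10],[45,19],[47,13],[49,0]]
[[4,3],[10,0],[17,19],[31,12],[35,0],[37,16],[43,10],[45,19],[47,13],[49,0]]
[[4,3],[10,0],[17,19],[31,15],[34,12],[35,0],[37,16],[43,10],[45,19],[47,13],[49,0]]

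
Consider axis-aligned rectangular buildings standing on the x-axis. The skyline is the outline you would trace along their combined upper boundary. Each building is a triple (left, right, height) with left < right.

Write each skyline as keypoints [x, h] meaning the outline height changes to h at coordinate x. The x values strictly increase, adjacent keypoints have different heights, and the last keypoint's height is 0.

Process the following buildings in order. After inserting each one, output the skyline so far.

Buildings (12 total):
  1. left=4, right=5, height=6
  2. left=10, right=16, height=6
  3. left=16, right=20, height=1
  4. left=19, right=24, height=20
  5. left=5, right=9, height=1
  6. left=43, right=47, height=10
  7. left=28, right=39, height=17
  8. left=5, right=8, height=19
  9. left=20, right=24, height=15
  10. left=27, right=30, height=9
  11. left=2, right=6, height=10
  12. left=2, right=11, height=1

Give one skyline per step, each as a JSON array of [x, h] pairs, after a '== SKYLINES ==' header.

== SKYLINES ==
[[4,6],[5,0]]
[[4,6],[5,0],[10,6],[16,0]]
[[4,6],[5,0],[10,6],[16,1],[20,0]]
[[4,6],[5,0],[10,6],[16,1],[19,20],[24,0]]
[[4,6],[5,1],[9,0],[10,6],[16,1],[19,20],[24,0]]
[[4,6],[5,1],[9,0],[10,6],[16,1],[19,20],[24,0],[43,10],[47,0]]
[[4,6],[5,1],[9,0],[10,6],[16,1],[19,20],[24,0],[28,17],[39,0],[43,10],[47,0]]
[[4,6],[5,19],[8,1],[9,0],[10,6],[16,1],[19,20],[24,0],[28,17],[39,0],[43,10],[47,0]]
[[4,6],[5,19],[8,1],[9,0],[10,6],[16,1],[19,20],[24,0],[28,17],[39,0],[43,10],[47,0]]
[[4,6],[5,19],[8,1],[9,0],[10,6],[16,1],[19,20],[24,0],[27,9],[28,17],[39,0],[43,10],[47,0]]
[[2,10],[5,19],[8,1],[9,0],[10,6],[16,1],[19,20],[24,0],[27,9],[28,17],[39,0],[43,10],[47,0]]
[[2,10],[5,19],[8,1],[10,6],[16,1],[19,20],[24,0],[27,9],[28,17],[39,0],[43,10],[47,0]]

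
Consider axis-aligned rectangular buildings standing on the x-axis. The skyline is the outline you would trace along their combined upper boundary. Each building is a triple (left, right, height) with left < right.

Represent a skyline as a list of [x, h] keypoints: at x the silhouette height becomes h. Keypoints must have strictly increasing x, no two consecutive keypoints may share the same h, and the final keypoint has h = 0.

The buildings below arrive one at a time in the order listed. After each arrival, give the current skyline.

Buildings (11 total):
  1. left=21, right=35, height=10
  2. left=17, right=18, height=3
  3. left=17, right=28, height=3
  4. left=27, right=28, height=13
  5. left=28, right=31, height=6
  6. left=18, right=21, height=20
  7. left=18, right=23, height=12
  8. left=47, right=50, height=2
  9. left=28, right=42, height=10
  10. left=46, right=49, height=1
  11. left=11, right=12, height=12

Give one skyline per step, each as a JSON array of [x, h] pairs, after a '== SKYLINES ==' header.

== SKYLINES ==
[[21,10],[35,0]]
[[17,3],[18,0],[21,10],[35,0]]
[[17,3],[21,10],[35,0]]
[[17,3],[21,10],[27,13],[28,10],[35,0]]
[[17,3],[21,10],[27,13],[28,10],[35,0]]
[[17,3],[18,20],[21,10],[27,13],[28,10],[35,0]]
[[17,3],[18,20],[21,12],[23,10],[27,13],[28,10],[35,0]]
[[17,3],[18,20],[21,12],[23,10],[27,13],[28,10],[35,0],[47,2],[50,0]]
[[17,3],[18,20],[21,12],[23,10],[27,13],[28,10],[42,0],[47,2],[50,0]]
[[17,3],[18,20],[21,12],[23,10],[27,13],[28,10],[42,0],[46,1],[47,2],[50,0]]
[[11,12],[12,0],[17,3],[18,20],[21,12],[23,10],[27,13],[28,10],[42,0],[46,1],[47,2],[50,0]]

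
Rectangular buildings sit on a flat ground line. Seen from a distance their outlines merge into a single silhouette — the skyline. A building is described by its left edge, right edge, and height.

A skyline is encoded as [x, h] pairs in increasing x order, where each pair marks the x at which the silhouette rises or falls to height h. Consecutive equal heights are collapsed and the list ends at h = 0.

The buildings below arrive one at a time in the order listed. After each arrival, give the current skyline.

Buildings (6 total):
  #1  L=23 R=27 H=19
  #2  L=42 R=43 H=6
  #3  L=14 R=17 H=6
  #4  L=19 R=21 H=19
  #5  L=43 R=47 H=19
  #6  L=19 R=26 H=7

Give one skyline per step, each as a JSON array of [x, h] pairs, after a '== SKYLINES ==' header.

== SKYLINES ==
[[23,19],[27,0]]
[[23,19],[27,0],[42,6],[43,0]]
[[14,6],[17,0],[23,19],[27,0],[42,6],[43,0]]
[[14,6],[17,0],[19,19],[21,0],[23,19],[27,0],[42,6],[43,0]]
[[14,6],[17,0],[19,19],[21,0],[23,19],[27,0],[42,6],[43,19],[47,0]]
[[14,6],[17,0],[19,19],[21,7],[23,19],[27,0],[42,6],[43,19],[47,0]]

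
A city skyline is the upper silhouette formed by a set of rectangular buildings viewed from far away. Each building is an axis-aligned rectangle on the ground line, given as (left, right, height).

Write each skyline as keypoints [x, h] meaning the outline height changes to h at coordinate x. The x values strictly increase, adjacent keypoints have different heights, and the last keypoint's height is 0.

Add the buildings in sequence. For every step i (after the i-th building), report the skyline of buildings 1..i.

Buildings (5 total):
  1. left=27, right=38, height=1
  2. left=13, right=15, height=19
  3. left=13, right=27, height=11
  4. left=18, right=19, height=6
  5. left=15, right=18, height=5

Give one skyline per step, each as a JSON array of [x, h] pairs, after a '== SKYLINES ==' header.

== SKYLINES ==
[[27,1],[38,0]]
[[13,19],[15,0],[27,1],[38,0]]
[[13,19],[15,11],[27,1],[38,0]]
[[13,19],[15,11],[27,1],[38,0]]
[[13,19],[15,11],[27,1],[38,0]]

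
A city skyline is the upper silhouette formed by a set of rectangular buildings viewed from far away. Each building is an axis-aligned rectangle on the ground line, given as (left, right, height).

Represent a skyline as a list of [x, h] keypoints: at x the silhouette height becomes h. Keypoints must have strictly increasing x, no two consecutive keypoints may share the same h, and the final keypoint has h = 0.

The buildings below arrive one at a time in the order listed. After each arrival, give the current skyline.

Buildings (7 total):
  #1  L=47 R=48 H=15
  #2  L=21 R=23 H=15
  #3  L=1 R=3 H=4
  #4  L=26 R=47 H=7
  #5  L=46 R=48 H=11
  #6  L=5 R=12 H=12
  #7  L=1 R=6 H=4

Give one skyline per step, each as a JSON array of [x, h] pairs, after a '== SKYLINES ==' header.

== SKYLINES ==
[[47,15],[48,0]]
[[21,15],[23,0],[47,15],[48,0]]
[[1,4],[3,0],[21,15],[23,0],[47,15],[48,0]]
[[1,4],[3,0],[21,15],[23,0],[26,7],[47,15],[48,0]]
[[1,4],[3,0],[21,15],[23,0],[26,7],[46,11],[47,15],[48,0]]
[[1,4],[3,0],[5,12],[12,0],[21,15],[23,0],[26,7],[46,11],[47,15],[48,0]]
[[1,4],[5,12],[12,0],[21,15],[23,0],[26,7],[46,11],[47,15],[48,0]]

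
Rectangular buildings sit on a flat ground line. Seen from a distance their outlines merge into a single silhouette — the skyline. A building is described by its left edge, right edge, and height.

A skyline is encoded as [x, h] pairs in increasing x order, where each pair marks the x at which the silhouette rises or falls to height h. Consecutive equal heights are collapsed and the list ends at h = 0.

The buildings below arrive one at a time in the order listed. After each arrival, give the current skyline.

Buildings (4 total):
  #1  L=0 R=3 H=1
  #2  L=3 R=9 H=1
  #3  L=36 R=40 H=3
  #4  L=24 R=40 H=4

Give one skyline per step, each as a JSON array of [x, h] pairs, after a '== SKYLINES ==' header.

== SKYLINES ==
[[0,1],[3,0]]
[[0,1],[9,0]]
[[0,1],[9,0],[36,3],[40,0]]
[[0,1],[9,0],[24,4],[40,0]]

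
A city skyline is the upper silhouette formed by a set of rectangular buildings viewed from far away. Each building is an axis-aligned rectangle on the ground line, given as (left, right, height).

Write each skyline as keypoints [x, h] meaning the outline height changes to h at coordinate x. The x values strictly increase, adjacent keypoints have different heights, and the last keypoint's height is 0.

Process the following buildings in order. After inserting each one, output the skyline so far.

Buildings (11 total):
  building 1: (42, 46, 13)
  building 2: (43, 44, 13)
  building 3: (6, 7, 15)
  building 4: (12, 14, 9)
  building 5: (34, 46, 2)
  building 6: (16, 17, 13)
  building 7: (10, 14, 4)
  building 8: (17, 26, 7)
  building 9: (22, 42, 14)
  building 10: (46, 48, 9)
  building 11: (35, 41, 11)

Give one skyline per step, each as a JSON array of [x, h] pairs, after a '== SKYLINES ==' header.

== SKYLINES ==
[[42,13],[46,0]]
[[42,13],[46,0]]
[[6,15],[7,0],[42,13],[46,0]]
[[6,15],[7,0],[12,9],[14,0],[42,13],[46,0]]
[[6,15],[7,0],[12,9],[14,0],[34,2],[42,13],[46,0]]
[[6,15],[7,0],[12,9],[14,0],[16,13],[17,0],[34,2],[42,13],[46,0]]
[[6,15],[7,0],[10,4],[12,9],[14,0],[16,13],[17,0],[34,2],[42,13],[46,0]]
[[6,15],[7,0],[10,4],[12,9],[14,0],[16,13],[17,7],[26,0],[34,2],[42,13],[46,0]]
[[6,15],[7,0],[10,4],[12,9],[14,0],[16,13],[17,7],[22,14],[42,13],[46,0]]
[[6,15],[7,0],[10,4],[12,9],[14,0],[16,13],[17,7],[22,14],[42,13],[46,9],[48,0]]
[[6,15],[7,0],[10,4],[12,9],[14,0],[16,13],[17,7],[22,14],[42,13],[46,9],[48,0]]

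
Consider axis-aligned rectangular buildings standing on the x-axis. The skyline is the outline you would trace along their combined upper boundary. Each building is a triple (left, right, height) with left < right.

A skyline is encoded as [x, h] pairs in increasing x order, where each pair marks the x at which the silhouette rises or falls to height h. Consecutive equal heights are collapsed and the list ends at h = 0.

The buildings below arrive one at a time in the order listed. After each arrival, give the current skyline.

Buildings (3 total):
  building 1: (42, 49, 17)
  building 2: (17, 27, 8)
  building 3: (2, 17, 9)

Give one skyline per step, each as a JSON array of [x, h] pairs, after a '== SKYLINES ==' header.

== SKYLINES ==
[[42,17],[49,0]]
[[17,8],[27,0],[42,17],[49,0]]
[[2,9],[17,8],[27,0],[42,17],[49,0]]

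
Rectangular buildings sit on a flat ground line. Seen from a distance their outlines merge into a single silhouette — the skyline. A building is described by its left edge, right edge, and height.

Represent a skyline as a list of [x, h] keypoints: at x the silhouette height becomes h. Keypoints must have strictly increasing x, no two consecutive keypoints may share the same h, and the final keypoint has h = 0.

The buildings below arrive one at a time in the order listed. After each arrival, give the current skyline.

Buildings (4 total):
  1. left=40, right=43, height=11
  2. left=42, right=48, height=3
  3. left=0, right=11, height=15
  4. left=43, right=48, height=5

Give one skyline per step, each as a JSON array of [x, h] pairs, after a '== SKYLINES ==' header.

== SKYLINES ==
[[40,11],[43,0]]
[[40,11],[43,3],[48,0]]
[[0,15],[11,0],[40,11],[43,3],[48,0]]
[[0,15],[11,0],[40,11],[43,5],[48,0]]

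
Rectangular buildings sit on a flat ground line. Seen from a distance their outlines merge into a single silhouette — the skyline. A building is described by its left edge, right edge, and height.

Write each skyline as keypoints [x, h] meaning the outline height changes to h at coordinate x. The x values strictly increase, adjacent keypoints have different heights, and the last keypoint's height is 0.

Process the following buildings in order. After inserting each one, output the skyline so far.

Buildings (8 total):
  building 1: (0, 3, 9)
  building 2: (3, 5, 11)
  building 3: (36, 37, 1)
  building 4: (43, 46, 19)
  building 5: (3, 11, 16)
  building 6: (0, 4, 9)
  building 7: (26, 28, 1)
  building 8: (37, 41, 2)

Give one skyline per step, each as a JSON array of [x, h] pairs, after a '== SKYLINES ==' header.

== SKYLINES ==
[[0,9],[3,0]]
[[0,9],[3,11],[5,0]]
[[0,9],[3,11],[5,0],[36,1],[37,0]]
[[0,9],[3,11],[5,0],[36,1],[37,0],[43,19],[46,0]]
[[0,9],[3,16],[11,0],[36,1],[37,0],[43,19],[46,0]]
[[0,9],[3,16],[11,0],[36,1],[37,0],[43,19],[46,0]]
[[0,9],[3,16],[11,0],[26,1],[28,0],[36,1],[37,0],[43,19],[46,0]]
[[0,9],[3,16],[11,0],[26,1],[28,0],[36,1],[37,2],[41,0],[43,19],[46,0]]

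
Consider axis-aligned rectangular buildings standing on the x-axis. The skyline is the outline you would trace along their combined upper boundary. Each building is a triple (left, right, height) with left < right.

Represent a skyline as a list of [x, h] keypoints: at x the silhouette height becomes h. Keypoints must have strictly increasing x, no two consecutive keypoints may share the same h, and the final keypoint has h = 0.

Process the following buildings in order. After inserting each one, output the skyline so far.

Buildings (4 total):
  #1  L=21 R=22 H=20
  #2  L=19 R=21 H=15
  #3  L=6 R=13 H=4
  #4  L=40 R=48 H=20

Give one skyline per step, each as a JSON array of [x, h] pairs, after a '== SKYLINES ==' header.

== SKYLINES ==
[[21,20],[22,0]]
[[19,15],[21,20],[22,0]]
[[6,4],[13,0],[19,15],[21,20],[22,0]]
[[6,4],[13,0],[19,15],[21,20],[22,0],[40,20],[48,0]]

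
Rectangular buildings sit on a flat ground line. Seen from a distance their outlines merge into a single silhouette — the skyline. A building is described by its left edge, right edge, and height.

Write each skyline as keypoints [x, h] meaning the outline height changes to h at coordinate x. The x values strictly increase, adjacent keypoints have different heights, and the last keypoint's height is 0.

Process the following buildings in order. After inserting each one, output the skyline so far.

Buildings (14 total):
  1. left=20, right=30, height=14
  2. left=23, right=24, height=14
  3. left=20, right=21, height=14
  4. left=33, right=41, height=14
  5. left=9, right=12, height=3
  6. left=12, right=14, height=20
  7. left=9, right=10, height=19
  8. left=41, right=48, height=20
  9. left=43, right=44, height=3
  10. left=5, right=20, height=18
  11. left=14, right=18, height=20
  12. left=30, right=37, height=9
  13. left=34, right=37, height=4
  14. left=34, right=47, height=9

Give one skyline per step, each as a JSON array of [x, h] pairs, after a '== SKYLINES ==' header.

== SKYLINES ==
[[20,14],[30,0]]
[[20,14],[30,0]]
[[20,14],[30,0]]
[[20,14],[30,0],[33,14],[41,0]]
[[9,3],[12,0],[20,14],[30,0],[33,14],[41,0]]
[[9,3],[12,20],[14,0],[20,14],[30,0],[33,14],[41,0]]
[[9,19],[10,3],[12,20],[14,0],[20,14],[30,0],[33,14],[41,0]]
[[9,19],[10,3],[12,20],[14,0],[20,14],[30,0],[33,14],[41,20],[48,0]]
[[9,19],[10,3],[12,20],[14,0],[20,14],[30,0],[33,14],[41,20],[48,0]]
[[5,18],[9,19],[10,18],[12,20],[14,18],[20,14],[30,0],[33,14],[41,20],[48,0]]
[[5,18],[9,19],[10,18],[12,20],[18,18],[20,14],[30,0],[33,14],[41,20],[48,0]]
[[5,18],[9,19],[10,18],[12,20],[18,18],[20,14],[30,9],[33,14],[41,20],[48,0]]
[[5,18],[9,19],[10,18],[12,20],[18,18],[20,14],[30,9],[33,14],[41,20],[48,0]]
[[5,18],[9,19],[10,18],[12,20],[18,18],[20,14],[30,9],[33,14],[41,20],[48,0]]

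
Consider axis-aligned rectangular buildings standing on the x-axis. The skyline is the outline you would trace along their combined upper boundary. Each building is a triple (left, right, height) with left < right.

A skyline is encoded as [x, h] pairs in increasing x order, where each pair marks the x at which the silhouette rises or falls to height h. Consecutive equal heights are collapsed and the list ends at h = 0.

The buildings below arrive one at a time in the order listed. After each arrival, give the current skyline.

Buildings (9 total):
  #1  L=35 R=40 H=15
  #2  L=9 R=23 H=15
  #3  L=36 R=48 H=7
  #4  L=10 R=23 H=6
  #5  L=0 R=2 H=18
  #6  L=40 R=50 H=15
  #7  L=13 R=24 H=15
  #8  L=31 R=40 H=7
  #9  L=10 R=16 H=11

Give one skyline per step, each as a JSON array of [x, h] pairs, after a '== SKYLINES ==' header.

== SKYLINES ==
[[35,15],[40,0]]
[[9,15],[23,0],[35,15],[40,0]]
[[9,15],[23,0],[35,15],[40,7],[48,0]]
[[9,15],[23,0],[35,15],[40,7],[48,0]]
[[0,18],[2,0],[9,15],[23,0],[35,15],[40,7],[48,0]]
[[0,18],[2,0],[9,15],[23,0],[35,15],[50,0]]
[[0,18],[2,0],[9,15],[24,0],[35,15],[50,0]]
[[0,18],[2,0],[9,15],[24,0],[31,7],[35,15],[50,0]]
[[0,18],[2,0],[9,15],[24,0],[31,7],[35,15],[50,0]]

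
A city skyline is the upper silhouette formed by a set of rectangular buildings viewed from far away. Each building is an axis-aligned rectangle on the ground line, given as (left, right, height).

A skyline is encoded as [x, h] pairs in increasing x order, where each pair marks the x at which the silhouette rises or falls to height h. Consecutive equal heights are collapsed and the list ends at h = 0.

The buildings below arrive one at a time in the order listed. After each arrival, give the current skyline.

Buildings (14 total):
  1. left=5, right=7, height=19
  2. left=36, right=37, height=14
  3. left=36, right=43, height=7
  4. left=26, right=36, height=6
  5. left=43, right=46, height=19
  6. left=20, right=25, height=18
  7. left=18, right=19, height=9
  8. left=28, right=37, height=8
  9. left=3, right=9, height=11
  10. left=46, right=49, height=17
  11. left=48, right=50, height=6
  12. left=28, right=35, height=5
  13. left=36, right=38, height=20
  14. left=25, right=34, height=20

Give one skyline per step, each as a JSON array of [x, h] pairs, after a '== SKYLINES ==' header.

== SKYLINES ==
[[5,19],[7,0]]
[[5,19],[7,0],[36,14],[37,0]]
[[5,19],[7,0],[36,14],[37,7],[43,0]]
[[5,19],[7,0],[26,6],[36,14],[37,7],[43,0]]
[[5,19],[7,0],[26,6],[36,14],[37,7],[43,19],[46,0]]
[[5,19],[7,0],[20,18],[25,0],[26,6],[36,14],[37,7],[43,19],[46,0]]
[[5,19],[7,0],[18,9],[19,0],[20,18],[25,0],[26,6],[36,14],[37,7],[43,19],[46,0]]
[[5,19],[7,0],[18,9],[19,0],[20,18],[25,0],[26,6],[28,8],[36,14],[37,7],[43,19],[46,0]]
[[3,11],[5,19],[7,11],[9,0],[18,9],[19,0],[20,18],[25,0],[26,6],[28,8],[36,14],[37,7],[43,19],[46,0]]
[[3,11],[5,19],[7,11],[9,0],[18,9],[19,0],[20,18],[25,0],[26,6],[28,8],[36,14],[37,7],[43,19],[46,17],[49,0]]
[[3,11],[5,19],[7,11],[9,0],[18,9],[19,0],[20,18],[25,0],[26,6],[28,8],[36,14],[37,7],[43,19],[46,17],[49,6],[50,0]]
[[3,11],[5,19],[7,11],[9,0],[18,9],[19,0],[20,18],[25,0],[26,6],[28,8],[36,14],[37,7],[43,19],[46,17],[49,6],[50,0]]
[[3,11],[5,19],[7,11],[9,0],[18,9],[19,0],[20,18],[25,0],[26,6],[28,8],[36,20],[38,7],[43,19],[46,17],[49,6],[50,0]]
[[3,11],[5,19],[7,11],[9,0],[18,9],[19,0],[20,18],[25,20],[34,8],[36,20],[38,7],[43,19],[46,17],[49,6],[50,0]]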